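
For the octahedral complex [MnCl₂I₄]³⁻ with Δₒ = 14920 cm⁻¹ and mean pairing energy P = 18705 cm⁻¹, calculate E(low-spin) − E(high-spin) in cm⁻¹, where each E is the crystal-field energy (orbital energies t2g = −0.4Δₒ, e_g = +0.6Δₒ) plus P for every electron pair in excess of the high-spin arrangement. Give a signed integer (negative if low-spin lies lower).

3785

Ligand charges: 2×(-1) from Cl⁻ and 4×(-1) from I⁻ sum to -6; with overall charge -3, Mn is +3.
Mn sits in group 7; removing 3 electrons leaves Mn³⁺ with 7 − 3 = 4 d electrons.
High-spin d⁴ fills as t2g^3 e_g^1 with CFSE 3(−0.4) + 1(+0.6) = -0.6Δₒ = -8952 cm⁻¹.
Low-spin t2g^4 e_g^0 gives -1.6Δₒ = -23872 cm⁻¹, but forming 1 extra pair costs 1P = 18705 cm⁻¹, so E(LS) = -23872 + 18705 = -5167 cm⁻¹.
E(LS) − E(HS) = -5167 − (-8952) = 3785 cm⁻¹.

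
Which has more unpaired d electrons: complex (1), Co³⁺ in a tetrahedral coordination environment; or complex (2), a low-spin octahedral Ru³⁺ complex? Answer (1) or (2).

(1)

(1): Co sits in group 9; removing 3 electrons leaves Co³⁺ with 9 − 3 = 6 d electrons; With tetrahedral geometry the complex is necessarily high-spin; e^3 t2^3 → 4 unpaired.
(2): Ru sits in group 8; removing 3 electrons leaves Ru³⁺ with 8 − 3 = 5 d electrons; t2g^5 e_g^0 → 1 unpaired.
So (1) has more unpaired electrons.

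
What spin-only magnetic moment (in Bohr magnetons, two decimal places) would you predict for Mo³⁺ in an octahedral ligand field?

3.87 Bohr magnetons

Mo³⁺: group 6, so d-count = 6 − 3 = 3.
For octahedral d³ the high- and low-spin configurations coincide.
Configuration: t2g^3 e_g^0 → 3 unpaired electrons.
μ(spin-only) = √[3(3+2)] = √15 ≈ 3.87 Bohr magnetons.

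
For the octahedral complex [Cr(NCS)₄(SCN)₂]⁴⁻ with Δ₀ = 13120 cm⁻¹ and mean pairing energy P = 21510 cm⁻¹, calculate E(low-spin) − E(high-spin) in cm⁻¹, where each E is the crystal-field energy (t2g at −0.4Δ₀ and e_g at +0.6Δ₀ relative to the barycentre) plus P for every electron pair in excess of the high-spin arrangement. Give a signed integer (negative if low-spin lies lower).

Ligand charges: 4×(-1) from NCS⁻ and 2×(-1) from SCN⁻ sum to -6; with overall charge -4, Cr is +2.
Cr sits in group 6; removing 2 electrons leaves Cr²⁺ with 6 − 2 = 4 d electrons.
High-spin d⁴ fills as t2g^3 e_g^1 with CFSE 3(−0.4) + 1(+0.6) = -0.6Δ₀ = -7872 cm⁻¹.
Low-spin: t2g^4 e_g^0, orbital CFSE = -1.6Δ₀ = -20992 cm⁻¹; plus 1 excess pair × P = +21510 cm⁻¹; total 518 cm⁻¹.
Thus E(LS) − E(HS) = 8390 cm⁻¹.

8390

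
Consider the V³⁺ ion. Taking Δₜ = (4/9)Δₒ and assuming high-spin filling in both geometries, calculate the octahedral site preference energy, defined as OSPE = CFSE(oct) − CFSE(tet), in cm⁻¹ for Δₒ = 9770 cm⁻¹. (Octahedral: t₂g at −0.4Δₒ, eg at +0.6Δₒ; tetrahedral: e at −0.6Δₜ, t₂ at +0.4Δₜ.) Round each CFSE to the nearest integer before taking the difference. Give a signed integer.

-2605

V³⁺: group 5, so d-count = 5 − 3 = 2.
In an octahedral site d² (HS) is t₂g² eg⁰, giving CFSE(oct) = -0.8Δₒ = -7816 cm⁻¹.
In a tetrahedral site the filling is e² t₂⁰: CFSE(tet) = -1.2Δₜ = -1.2 × (4/9)(9770) = -5211 cm⁻¹.
Subtracting, OSPE = -7816 − (-5211) = -2605 cm⁻¹.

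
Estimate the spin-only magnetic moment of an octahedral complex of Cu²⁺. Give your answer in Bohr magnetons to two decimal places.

1.73 Bohr magnetons

Cu sits in group 11; removing 2 electrons leaves Cu²⁺ with 11 − 2 = 9 d electrons.
Configuration: t2g^6 e_g^3 → 1 unpaired electron.
μ(spin-only) = √[1(1+2)] = √3 ≈ 1.73 Bohr magnetons.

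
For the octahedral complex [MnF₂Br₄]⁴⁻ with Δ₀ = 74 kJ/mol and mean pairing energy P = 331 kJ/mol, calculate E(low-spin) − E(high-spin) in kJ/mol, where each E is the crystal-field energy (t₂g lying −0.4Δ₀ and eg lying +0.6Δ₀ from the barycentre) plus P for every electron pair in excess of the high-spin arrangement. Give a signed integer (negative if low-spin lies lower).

Ligand charges: 2×(-1) from F⁻ and 4×(-1) from Br⁻ sum to -6; with overall charge -4, Mn is +2.
Mn is in group 7, so Mn²⁺ is d⁵ (7 − 2 = 5).
High-spin: t₂g³ eg², CFSE = 0.0Δ₀ = 0 kJ/mol.
Low-spin t₂g⁵ eg⁰ gives -2.0Δ₀ = -148 kJ/mol, but forming 2 extra pairs costs 2P = 662 kJ/mol, so E(LS) = -148 + 662 = 514 kJ/mol.
E(LS) − E(HS) = 514 − (0) = 514 kJ/mol.

514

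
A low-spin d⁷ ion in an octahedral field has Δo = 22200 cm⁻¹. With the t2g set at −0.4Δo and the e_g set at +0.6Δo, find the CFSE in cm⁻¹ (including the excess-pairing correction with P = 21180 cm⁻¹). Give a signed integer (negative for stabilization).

The d⁷ electrons fill as t2g^6 e_g^1.
Orbital CFSE = 6(-0.4) + 1(0.6) = -1.8Δo = -1.8 × 22200 = -39960 cm⁻¹.
Relative to high-spin t2g^5 e_g^2 (2 paired), the low-spin configuration has 1 additional pair, contributing +1 × 21180 = +21180 cm⁻¹.
Combining: -39960 + 21180 = -18780 cm⁻¹.

-18780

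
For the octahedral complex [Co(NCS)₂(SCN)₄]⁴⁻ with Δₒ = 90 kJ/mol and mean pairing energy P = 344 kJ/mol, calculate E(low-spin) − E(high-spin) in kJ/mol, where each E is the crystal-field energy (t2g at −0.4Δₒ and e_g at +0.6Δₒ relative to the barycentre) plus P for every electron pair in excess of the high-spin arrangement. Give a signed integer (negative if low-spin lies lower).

254

Ligand charges: 2×(-1) from NCS⁻ and 4×(-1) from SCN⁻ sum to -6; with overall charge -4, Co is +2.
Group 9 minus oxidation state +2 gives a d⁷ configuration for Co²⁺.
High-spin: t2g^5 e_g^2, CFSE = -0.8Δₒ = -72 kJ/mol.
Low-spin: t2g^6 e_g^1, orbital CFSE = -1.8Δₒ = -162 kJ/mol; plus 1 excess pair × P = +344 kJ/mol; total 182 kJ/mol.
The difference is 182 − (-72) = 254 kJ/mol, so high-spin lies lower.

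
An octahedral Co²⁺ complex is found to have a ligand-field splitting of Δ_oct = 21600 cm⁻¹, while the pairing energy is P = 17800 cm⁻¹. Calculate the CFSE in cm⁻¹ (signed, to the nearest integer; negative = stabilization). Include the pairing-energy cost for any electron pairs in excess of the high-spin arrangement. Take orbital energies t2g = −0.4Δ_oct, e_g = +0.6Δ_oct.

-21080

Co sits in group 9; removing 2 electrons leaves Co²⁺ with 9 − 2 = 7 d electrons.
With Δ_oct > P the complex is low-spin.
Filling d⁷ accordingly: t2g^6 e_g^1.
Orbital CFSE = -1.8Δ_oct = -1.8 × 21600 = -38880 cm⁻¹.
Excess pairs vs high-spin: 3 − 2 = 1; pairing cost = +17800 cm⁻¹.
Net CFSE = -38880 + 17800 = -21080 cm⁻¹.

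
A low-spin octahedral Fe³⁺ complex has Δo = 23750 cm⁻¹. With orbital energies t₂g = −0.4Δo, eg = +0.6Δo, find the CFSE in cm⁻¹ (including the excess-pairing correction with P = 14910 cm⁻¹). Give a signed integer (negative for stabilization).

Fe³⁺: group 8, so d-count = 8 − 3 = 5.
The d⁵ electrons fill as t₂g⁵ eg⁰.
The orbital stabilization is -2.0Δo = -2.0 × 23750 = -47500 cm⁻¹.
Relative to high-spin t₂g³ eg² (0 paired), the low-spin configuration has 2 additional pairs, contributing +2 × 14910 = +29820 cm⁻¹.
Combining: -47500 + 29820 = -17680 cm⁻¹.

-17680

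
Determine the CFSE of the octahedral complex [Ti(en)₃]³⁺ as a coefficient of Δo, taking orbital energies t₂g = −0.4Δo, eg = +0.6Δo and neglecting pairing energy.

-0.4 Δo

en is neutral, so the +3 overall charge sits on Ti: oxidation state +3.
Ti sits in group 4; removing 3 electrons leaves Ti³⁺ with 4 − 3 = 1 d electrons.
For octahedral d¹ the high- and low-spin configurations coincide.
Configuration: t₂g¹ eg⁰.
CFSE = 1(-0.4Δo) + 0(0.6Δo) = -0.4Δo + 0.0Δo = -0.4Δo.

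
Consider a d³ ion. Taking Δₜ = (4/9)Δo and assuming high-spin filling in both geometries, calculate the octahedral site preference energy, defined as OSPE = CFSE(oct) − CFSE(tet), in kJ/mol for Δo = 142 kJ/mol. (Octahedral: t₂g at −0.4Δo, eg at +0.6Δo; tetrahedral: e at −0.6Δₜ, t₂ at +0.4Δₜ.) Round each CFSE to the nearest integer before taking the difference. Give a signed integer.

-120

Octahedral (high-spin): t₂g³ eg⁰, CFSE = 3(−0.4) + 0(+0.6) = -1.2Δo = -1.2 × 142 = -170 kJ/mol.
Tetrahedral: e² t₂¹, CFSE = 2(−0.6) + 1(+0.4) = -0.8Δₜ = -0.8 × (4/9) × 142 = -50 kJ/mol.
OSPE = -170 − (-50) = -120 kJ/mol.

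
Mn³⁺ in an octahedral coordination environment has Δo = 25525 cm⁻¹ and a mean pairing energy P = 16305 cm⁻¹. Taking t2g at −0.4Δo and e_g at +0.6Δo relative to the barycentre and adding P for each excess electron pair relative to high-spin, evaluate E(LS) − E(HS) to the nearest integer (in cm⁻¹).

Mn is in group 7, so Mn³⁺ is d⁴ (7 − 3 = 4).
High-spin: t2g^3 e_g^1, CFSE = -0.6Δo = -15315 cm⁻¹.
Low-spin: t2g^4 e_g^0, orbital CFSE = -1.6Δo = -40840 cm⁻¹; plus 1 excess pair × P = +16305 cm⁻¹; total -24535 cm⁻¹.
E(LS) − E(HS) = -24535 − (-15315) = -9220 cm⁻¹.

-9220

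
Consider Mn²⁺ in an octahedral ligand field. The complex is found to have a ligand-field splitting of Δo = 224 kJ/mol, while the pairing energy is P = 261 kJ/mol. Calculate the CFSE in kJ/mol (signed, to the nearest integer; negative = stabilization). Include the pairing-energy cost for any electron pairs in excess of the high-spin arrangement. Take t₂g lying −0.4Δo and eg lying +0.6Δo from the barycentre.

Mn²⁺: group 7, so d-count = 7 − 2 = 5.
With Δo < P the complex is high-spin.
Filling d⁵ accordingly: t₂g³ eg².
Orbital CFSE = 0.0Δo = 0.0 × 224 = 0 kJ/mol.
High-spin has no excess pairs, so no pairing correction applies.

0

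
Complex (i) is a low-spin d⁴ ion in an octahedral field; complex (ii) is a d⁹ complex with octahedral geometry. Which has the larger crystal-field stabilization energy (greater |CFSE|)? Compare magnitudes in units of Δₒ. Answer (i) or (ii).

(i): t2g^4 e_g^0, CFSE = -1.6Δₒ.
(ii): For octahedral d⁹ the high- and low-spin configurations coincide; t₂g⁶ eg³, CFSE = -0.6Δₒ.
So (i) has the larger |CFSE|.

(i)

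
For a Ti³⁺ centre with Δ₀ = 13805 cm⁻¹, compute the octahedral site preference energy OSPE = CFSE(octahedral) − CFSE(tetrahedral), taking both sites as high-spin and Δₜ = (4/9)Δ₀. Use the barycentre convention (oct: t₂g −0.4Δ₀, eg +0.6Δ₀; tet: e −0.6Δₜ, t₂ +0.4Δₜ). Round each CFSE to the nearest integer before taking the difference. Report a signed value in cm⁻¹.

Group 4 minus oxidation state +3 gives a d¹ configuration for Ti³⁺.
In an octahedral site d¹ (HS) is t₂g¹ eg⁰, giving CFSE(oct) = -0.4Δ₀ = -5522 cm⁻¹.
Tetrahedral: e¹ t₂⁰, CFSE = 1(−0.6) + 0(+0.4) = -0.6Δₜ = -0.6 × (4/9) × 13805 = -3681 cm⁻¹.
Subtracting, OSPE = -5522 − (-3681) = -1841 cm⁻¹.

-1841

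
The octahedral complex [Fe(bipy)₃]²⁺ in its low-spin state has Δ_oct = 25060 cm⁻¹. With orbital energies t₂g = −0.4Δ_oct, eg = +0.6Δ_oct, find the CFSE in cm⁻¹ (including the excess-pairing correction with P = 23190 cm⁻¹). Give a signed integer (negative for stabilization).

bipy is neutral, so the +2 overall charge sits on Fe: oxidation state +2.
Fe is in group 8, so Fe²⁺ is d⁶ (8 − 2 = 6).
The d⁶ electrons fill as t₂g⁶ eg⁰.
Orbital CFSE = 6(-0.4) + 0(0.6) = -2.4Δ_oct = -2.4 × 25060 = -60144 cm⁻¹.
High-spin d⁶ would be t₂g⁴ eg² with 1 pair; low-spin has 3, so 2 excess pairs cost +2P = +46380 cm⁻¹.
Net CFSE = -60144 + 46380 = -13764 cm⁻¹.

-13764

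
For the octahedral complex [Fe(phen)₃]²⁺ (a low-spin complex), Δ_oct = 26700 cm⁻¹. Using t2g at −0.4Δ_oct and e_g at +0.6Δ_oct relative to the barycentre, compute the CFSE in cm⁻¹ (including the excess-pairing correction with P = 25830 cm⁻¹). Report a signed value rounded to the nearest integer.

phen is neutral, so the +2 overall charge sits on Fe: oxidation state +2.
Fe²⁺: group 8, so d-count = 8 − 2 = 6.
Configuration: t2g^6 e_g^0.
CFSE(orbital) = 6×(-0.4Δ_oct) + 0×(0.6Δ_oct) = -2.4Δ_oct; with Δ_oct = 26700 cm⁻¹ that is -64080 cm⁻¹.
High-spin d⁶ would be t2g^4 e_g^2 with 1 pair; low-spin has 3, so 2 excess pairs cost +2P = +51660 cm⁻¹.
Net CFSE = -64080 + 51660 = -12420 cm⁻¹.

-12420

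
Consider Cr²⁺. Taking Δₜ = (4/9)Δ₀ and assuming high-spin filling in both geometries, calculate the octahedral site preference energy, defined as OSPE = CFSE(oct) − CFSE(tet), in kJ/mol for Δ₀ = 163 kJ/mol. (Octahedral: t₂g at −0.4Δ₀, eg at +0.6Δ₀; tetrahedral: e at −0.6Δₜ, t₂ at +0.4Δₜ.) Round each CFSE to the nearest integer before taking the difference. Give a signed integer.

-69

Group 6 minus oxidation state +2 gives a d⁴ configuration for Cr²⁺.
Octahedral high-spin t₂g³ eg¹: CFSE = -0.6 × 163 = -98 kJ/mol.
Tetrahedral e² t₂² gives -0.4Δₜ = -0.4 × (4/9) × 163 = -29 kJ/mol.
Subtracting, OSPE = -98 − (-29) = -69 kJ/mol.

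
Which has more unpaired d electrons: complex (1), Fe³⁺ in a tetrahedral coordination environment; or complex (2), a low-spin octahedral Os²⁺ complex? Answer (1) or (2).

(1): Fe³⁺: group 8, so d-count = 8 − 3 = 5; Tetrahedral splitting is small, so the complex is high-spin; e² t₂³ → 5 unpaired.
(2): Os²⁺: group 8, so d-count = 8 − 2 = 6; t2g^6 e_g^0 → 0 unpaired.
So (1) has more unpaired electrons.

(1)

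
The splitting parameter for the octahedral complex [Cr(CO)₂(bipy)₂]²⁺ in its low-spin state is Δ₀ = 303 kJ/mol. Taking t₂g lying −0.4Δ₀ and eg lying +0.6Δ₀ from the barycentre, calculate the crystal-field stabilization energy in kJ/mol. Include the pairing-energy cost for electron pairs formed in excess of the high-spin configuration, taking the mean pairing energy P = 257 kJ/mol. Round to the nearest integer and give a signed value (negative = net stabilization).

Ligand charges: 2×(+0) from CO and 2×(+0) from bipy sum to +0; with overall charge +2, Cr is +2.
Cr sits in group 6; removing 2 electrons leaves Cr²⁺ with 6 − 2 = 4 d electrons.
The d⁴ electrons fill as t₂g⁴ eg⁰.
CFSE(orbital) = 4×(-0.4Δ₀) + 0×(0.6Δ₀) = -1.6Δ₀; with Δ₀ = 303 kJ/mol that is -485 kJ/mol.
High-spin d⁴ would be t₂g³ eg¹ with 0 pairs; low-spin has 1, so 1 excess pair costs +1P = +257 kJ/mol.
Net CFSE = -485 + 257 = -228 kJ/mol.

-228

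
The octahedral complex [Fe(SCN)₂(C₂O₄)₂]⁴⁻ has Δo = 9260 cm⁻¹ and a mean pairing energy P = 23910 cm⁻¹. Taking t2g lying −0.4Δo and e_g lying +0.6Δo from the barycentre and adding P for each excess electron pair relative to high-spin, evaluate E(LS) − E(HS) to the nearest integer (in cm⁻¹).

Ligand charges: 2×(-1) from SCN⁻ and 2×(-2) from C₂O₄²⁻ sum to -6; with overall charge -4, Fe is +2.
Fe sits in group 8; removing 2 electrons leaves Fe²⁺ with 8 − 2 = 6 d electrons.
In the high-spin limit (t2g^4 e_g^2) the orbital term is -0.4Δo = -3704 cm⁻¹, with no excess pairing.
Low-spin: t2g^6 e_g^0, orbital CFSE = -2.4Δo = -22224 cm⁻¹; plus 2 excess pairs × P = +47820 cm⁻¹; total 25596 cm⁻¹.
The difference is 25596 − (-3704) = 29300 cm⁻¹, so high-spin lies lower.

29300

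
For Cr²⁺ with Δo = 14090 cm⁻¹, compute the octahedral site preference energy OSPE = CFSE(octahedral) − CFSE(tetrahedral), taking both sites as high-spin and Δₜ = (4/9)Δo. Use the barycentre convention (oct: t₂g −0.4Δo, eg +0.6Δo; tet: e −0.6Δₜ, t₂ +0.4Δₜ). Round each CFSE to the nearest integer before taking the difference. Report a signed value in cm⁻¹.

-5949

Cr²⁺: group 6, so d-count = 6 − 2 = 4.
In an octahedral site d⁴ (HS) is t₂g³ eg¹, giving CFSE(oct) = -0.6Δo = -8454 cm⁻¹.
Tetrahedral e² t₂² gives -0.4Δₜ = -0.4 × (4/9) × 14090 = -2505 cm⁻¹.
OSPE = -8454 − (-2505) = -5949 cm⁻¹.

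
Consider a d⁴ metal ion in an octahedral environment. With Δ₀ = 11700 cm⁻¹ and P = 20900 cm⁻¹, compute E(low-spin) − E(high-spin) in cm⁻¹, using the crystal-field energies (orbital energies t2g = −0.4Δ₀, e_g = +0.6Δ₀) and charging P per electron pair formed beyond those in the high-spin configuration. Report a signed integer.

9200

In the high-spin limit (t2g^3 e_g^1) the orbital term is -0.6Δ₀ = -7020 cm⁻¹, with no excess pairing.
Low-spin: t2g^4 e_g^0, orbital CFSE = -1.6Δ₀ = -18720 cm⁻¹; plus 1 excess pair × P = +20900 cm⁻¹; total 2180 cm⁻¹.
E(LS) − E(HS) = 2180 − (-7020) = 9200 cm⁻¹.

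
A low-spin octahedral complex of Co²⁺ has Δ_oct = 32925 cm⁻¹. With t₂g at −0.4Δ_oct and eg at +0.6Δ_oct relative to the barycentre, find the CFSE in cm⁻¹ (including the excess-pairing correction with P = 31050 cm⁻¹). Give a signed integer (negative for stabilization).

Co²⁺: group 9, so d-count = 9 − 2 = 7.
Electron filling gives t₂g⁶ eg¹.
Orbital CFSE = 6(-0.4) + 1(0.6) = -1.8Δ_oct = -1.8 × 32925 = -59265 cm⁻¹.
Relative to high-spin t₂g⁵ eg² (2 paired), the low-spin configuration has 1 additional pair, contributing +1 × 31050 = +31050 cm⁻¹.
Net CFSE = -59265 + 31050 = -28215 cm⁻¹.

-28215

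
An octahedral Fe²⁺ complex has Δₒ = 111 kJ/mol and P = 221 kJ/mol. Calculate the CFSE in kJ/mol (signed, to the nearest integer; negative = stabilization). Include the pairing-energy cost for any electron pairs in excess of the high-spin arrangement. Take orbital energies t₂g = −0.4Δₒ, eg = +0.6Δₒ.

-44

Group 8 minus oxidation state +2 gives a d⁶ configuration for Fe²⁺.
Δₒ < P, so pairing is avoided: the ground state is high-spin.
Filling d⁶ accordingly: t₂g⁴ eg².
Orbital CFSE = -0.4Δₒ = -0.4 × 111 = -44 kJ/mol.
High-spin has no excess pairs, so no pairing correction applies.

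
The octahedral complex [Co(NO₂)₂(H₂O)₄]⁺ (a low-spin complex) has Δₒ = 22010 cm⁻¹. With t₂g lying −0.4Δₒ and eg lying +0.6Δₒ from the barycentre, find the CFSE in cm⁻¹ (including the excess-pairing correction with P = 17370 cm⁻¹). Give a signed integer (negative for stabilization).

Ligand charges: 2×(-1) from NO₂⁻ and 4×(+0) from H₂O sum to -2; with overall charge +1, Co is +3.
Co³⁺: group 9, so d-count = 9 − 3 = 6.
Configuration: t₂g⁶ eg⁰.
Orbital CFSE = 6(-0.4) + 0(0.6) = -2.4Δₒ = -2.4 × 22010 = -52824 cm⁻¹.
Pairing penalty: 3 pairs vs 1 in the high-spin reference → 2 extra × P = 34740 cm⁻¹.
Net CFSE = -52824 + 34740 = -18084 cm⁻¹.

-18084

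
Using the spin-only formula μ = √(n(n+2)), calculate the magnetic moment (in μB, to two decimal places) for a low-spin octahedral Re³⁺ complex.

2.83 μB

Group 7 minus oxidation state +3 gives a d⁴ configuration for Re³⁺.
Configuration: t₂g⁴ eg⁰ → 2 unpaired electrons.
μ(spin-only) = √[2(2+2)] = √8 ≈ 2.83 μB.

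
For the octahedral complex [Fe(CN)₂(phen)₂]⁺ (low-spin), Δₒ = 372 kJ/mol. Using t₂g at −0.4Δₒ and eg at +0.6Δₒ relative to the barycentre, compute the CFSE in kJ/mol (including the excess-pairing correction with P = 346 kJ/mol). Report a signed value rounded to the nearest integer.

-52

Ligand charges: 2×(-1) from CN⁻ and 2×(+0) from phen sum to -2; with overall charge +1, Fe is +3.
Group 8 minus oxidation state +3 gives a d⁵ configuration for Fe³⁺.
The d⁵ electrons fill as t₂g⁵ eg⁰.
Orbital CFSE = 5(-0.4) + 0(0.6) = -2.0Δₒ = -2.0 × 372 = -744 kJ/mol.
High-spin d⁵ would be t₂g³ eg² with 0 pairs; low-spin has 2, so 2 excess pairs cost +2P = +692 kJ/mol.
Overall CFSE = -744 + 692 = -52 kJ/mol.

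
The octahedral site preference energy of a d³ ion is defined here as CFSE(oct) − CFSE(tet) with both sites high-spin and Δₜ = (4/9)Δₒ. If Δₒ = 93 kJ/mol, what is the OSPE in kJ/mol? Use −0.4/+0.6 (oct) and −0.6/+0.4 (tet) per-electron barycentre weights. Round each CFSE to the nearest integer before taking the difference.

-79

Octahedral high-spin t₂g³ eg⁰: CFSE = -1.2 × 93 = -112 kJ/mol.
In a tetrahedral site the filling is e² t₂¹: CFSE(tet) = -0.8Δₜ = -0.8 × (4/9)(93) = -33 kJ/mol.
OSPE = CFSE(oct) − CFSE(tet) = -112 − (-33) = -79 kJ/mol.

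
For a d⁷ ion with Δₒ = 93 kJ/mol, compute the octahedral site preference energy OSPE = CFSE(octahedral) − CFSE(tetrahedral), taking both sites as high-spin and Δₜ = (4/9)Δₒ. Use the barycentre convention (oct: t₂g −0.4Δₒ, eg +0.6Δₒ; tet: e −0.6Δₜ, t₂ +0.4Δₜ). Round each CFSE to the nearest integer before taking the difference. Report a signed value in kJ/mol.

Octahedral (high-spin): t2g^5 e_g^2, CFSE = 5(−0.4) + 2(+0.6) = -0.8Δₒ = -0.8 × 93 = -74 kJ/mol.
In a tetrahedral site the filling is e^4 t2^3: CFSE(tet) = -1.2Δₜ = -1.2 × (4/9)(93) = -50 kJ/mol.
OSPE = -74 − (-50) = -24 kJ/mol.

-24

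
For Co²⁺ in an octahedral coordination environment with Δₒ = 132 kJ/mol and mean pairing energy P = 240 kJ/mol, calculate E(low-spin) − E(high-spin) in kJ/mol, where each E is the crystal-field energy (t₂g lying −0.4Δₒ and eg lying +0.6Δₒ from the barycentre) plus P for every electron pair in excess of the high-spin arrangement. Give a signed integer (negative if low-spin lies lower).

Co²⁺: group 9, so d-count = 9 − 2 = 7.
High-spin d⁷ fills as t₂g⁵ eg² with CFSE 5(−0.4) + 2(+0.6) = -0.8Δₒ = -106 kJ/mol.
Low-spin t₂g⁶ eg¹ gives -1.8Δₒ = -238 kJ/mol, but forming 1 extra pair costs 1P = 240 kJ/mol, so E(LS) = -238 + 240 = 2 kJ/mol.
E(LS) − E(HS) = 2 − (-106) = 108 kJ/mol.

108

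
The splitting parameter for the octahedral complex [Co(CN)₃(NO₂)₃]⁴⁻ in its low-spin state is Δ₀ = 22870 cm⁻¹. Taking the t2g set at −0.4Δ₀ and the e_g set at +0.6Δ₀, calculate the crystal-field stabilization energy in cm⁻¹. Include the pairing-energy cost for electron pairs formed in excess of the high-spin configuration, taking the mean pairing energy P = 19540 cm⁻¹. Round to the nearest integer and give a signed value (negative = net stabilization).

-21626

Ligand charges: 3×(-1) from CN⁻ and 3×(-1) from NO₂⁻ sum to -6; with overall charge -4, Co is +2.
Group 9 minus oxidation state +2 gives a d⁷ configuration for Co²⁺.
Electron filling gives t2g^6 e_g^1.
Orbital CFSE = 6(-0.4) + 1(0.6) = -1.8Δ₀ = -1.8 × 22870 = -41166 cm⁻¹.
Pairing penalty: 3 pairs vs 2 in the high-spin reference → 1 extra × P = 19540 cm⁻¹.
Net CFSE = -41166 + 19540 = -21626 cm⁻¹.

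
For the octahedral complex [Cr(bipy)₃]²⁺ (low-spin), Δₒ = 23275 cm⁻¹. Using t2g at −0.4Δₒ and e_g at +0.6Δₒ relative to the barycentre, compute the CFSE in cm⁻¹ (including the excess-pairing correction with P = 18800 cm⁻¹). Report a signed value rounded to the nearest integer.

-18440

bipy is neutral, so the +2 overall charge sits on Cr: oxidation state +2.
Cr sits in group 6; removing 2 electrons leaves Cr²⁺ with 6 − 2 = 4 d electrons.
Configuration: t2g^4 e_g^0.
The orbital stabilization is -1.6Δₒ = -1.6 × 23275 = -37240 cm⁻¹.
High-spin d⁴ would be t2g^3 e_g^1 with 0 pairs; low-spin has 1, so 1 excess pair costs +1P = +18800 cm⁻¹.
Overall CFSE = -37240 + 18800 = -18440 cm⁻¹.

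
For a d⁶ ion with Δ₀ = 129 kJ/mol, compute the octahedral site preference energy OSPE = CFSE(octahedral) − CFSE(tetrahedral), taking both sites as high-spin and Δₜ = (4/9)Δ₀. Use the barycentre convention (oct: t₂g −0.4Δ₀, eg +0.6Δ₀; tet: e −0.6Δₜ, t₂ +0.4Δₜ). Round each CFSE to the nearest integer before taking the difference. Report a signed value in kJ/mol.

Octahedral high-spin t₂g⁴ eg²: CFSE = -0.4 × 129 = -52 kJ/mol.
Tetrahedral: e³ t₂³, CFSE = 3(−0.6) + 3(+0.4) = -0.6Δₜ = -0.6 × (4/9) × 129 = -34 kJ/mol.
Subtracting, OSPE = -52 − (-34) = -18 kJ/mol.

-18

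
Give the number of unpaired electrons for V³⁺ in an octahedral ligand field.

V sits in group 5; removing 3 electrons leaves V³⁺ with 5 − 3 = 2 d electrons.
Configuration: t₂g² eg⁰, giving 2 unpaired electrons.

2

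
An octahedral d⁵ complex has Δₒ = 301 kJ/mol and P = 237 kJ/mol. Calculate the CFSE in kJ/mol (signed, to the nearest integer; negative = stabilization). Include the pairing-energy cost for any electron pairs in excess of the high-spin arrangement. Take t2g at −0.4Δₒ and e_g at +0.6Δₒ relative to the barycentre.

-128

With Δₒ > P the complex is low-spin.
Configuration: t2g^5 e_g^0.
Orbital CFSE = -2.0Δₒ = -2.0 × 301 = -602 kJ/mol.
Excess pairs vs high-spin: 2 − 0 = 2; pairing cost = +474 kJ/mol.
Net CFSE = -602 + 474 = -128 kJ/mol.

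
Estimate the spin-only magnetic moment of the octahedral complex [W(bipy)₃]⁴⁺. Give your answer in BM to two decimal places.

2.83 BM

bipy is neutral, so the +4 overall charge sits on W: oxidation state +4.
W sits in group 6; removing 4 electrons leaves W⁴⁺ with 6 − 4 = 2 d electrons.
For octahedral d² the high- and low-spin configurations coincide.
Configuration: t₂g² eg⁰ → 2 unpaired electrons.
μ(spin-only) = √[2(2+2)] = √8 ≈ 2.83 BM.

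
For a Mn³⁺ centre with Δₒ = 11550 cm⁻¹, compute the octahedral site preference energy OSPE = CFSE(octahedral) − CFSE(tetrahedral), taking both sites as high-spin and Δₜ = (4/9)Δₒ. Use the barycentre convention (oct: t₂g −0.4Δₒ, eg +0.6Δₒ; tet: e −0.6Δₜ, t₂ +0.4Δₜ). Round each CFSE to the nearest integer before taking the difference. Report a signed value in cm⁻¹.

Mn sits in group 7; removing 3 electrons leaves Mn³⁺ with 7 − 3 = 4 d electrons.
In an octahedral site d⁴ (HS) is t₂g³ eg¹, giving CFSE(oct) = -0.6Δₒ = -6930 cm⁻¹.
Tetrahedral: e² t₂², CFSE = 2(−0.6) + 2(+0.4) = -0.4Δₜ = -0.4 × (4/9) × 11550 = -2053 cm⁻¹.
OSPE = CFSE(oct) − CFSE(tet) = -6930 − (-2053) = -4877 cm⁻¹.

-4877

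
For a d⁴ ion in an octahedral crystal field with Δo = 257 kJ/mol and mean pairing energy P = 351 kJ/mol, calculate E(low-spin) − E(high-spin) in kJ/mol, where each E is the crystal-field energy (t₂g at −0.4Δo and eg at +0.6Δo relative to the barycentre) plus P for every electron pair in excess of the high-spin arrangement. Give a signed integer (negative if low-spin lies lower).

94

High-spin: t₂g³ eg¹, CFSE = -0.6Δo = -154 kJ/mol.
Low-spin t₂g⁴ eg⁰ gives -1.6Δo = -411 kJ/mol, but forming 1 extra pair costs 1P = 351 kJ/mol, so E(LS) = -411 + 351 = -60 kJ/mol.
The difference is -60 − (-154) = 94 kJ/mol, so high-spin lies lower.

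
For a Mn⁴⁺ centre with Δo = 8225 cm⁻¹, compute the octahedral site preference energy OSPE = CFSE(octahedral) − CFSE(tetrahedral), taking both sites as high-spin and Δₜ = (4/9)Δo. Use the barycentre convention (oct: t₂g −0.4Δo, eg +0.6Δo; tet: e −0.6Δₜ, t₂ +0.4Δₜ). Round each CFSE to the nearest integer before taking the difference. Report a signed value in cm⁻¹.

-6946

Mn⁴⁺: group 7, so d-count = 7 − 4 = 3.
Octahedral high-spin t₂g³ eg⁰: CFSE = -1.2 × 8225 = -9870 cm⁻¹.
Tetrahedral e² t₂¹ gives -0.8Δₜ = -0.8 × (4/9) × 8225 = -2924 cm⁻¹.
Subtracting, OSPE = -9870 − (-2924) = -6946 cm⁻¹.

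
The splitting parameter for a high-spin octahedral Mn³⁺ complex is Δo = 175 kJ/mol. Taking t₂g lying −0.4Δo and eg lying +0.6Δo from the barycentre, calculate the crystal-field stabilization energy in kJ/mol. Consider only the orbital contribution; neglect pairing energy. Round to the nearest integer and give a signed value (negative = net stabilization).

-105

Mn is in group 7, so Mn³⁺ is d⁴ (7 − 3 = 4).
Configuration: t₂g³ eg¹.
The orbital stabilization is -0.6Δo = -0.6 × 175 = -105 kJ/mol.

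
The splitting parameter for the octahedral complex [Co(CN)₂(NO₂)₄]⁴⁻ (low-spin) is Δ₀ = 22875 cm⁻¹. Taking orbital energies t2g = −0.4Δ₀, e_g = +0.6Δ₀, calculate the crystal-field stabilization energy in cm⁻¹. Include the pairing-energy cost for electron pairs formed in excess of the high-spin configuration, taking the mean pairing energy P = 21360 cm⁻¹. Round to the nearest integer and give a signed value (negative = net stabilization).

Ligand charges: 2×(-1) from CN⁻ and 4×(-1) from NO₂⁻ sum to -6; with overall charge -4, Co is +2.
Group 9 minus oxidation state +2 gives a d⁷ configuration for Co²⁺.
Configuration: t2g^6 e_g^1.
The orbital stabilization is -1.8Δ₀ = -1.8 × 22875 = -41175 cm⁻¹.
High-spin d⁷ would be t2g^5 e_g^2 with 2 pairs; low-spin has 3, so 1 excess pair costs +1P = +21360 cm⁻¹.
Overall CFSE = -41175 + 21360 = -19815 cm⁻¹.

-19815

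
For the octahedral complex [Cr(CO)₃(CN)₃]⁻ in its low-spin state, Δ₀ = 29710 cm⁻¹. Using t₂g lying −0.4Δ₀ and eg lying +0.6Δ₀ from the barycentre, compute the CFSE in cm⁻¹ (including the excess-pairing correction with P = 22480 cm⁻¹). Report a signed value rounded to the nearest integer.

-25056

Ligand charges: 3×(+0) from CO and 3×(-1) from CN⁻ sum to -3; with overall charge -1, Cr is +2.
Cr sits in group 6; removing 2 electrons leaves Cr²⁺ with 6 − 2 = 4 d electrons.
Configuration: t₂g⁴ eg⁰.
Orbital CFSE = 4(-0.4) + 0(0.6) = -1.6Δ₀ = -1.6 × 29710 = -47536 cm⁻¹.
High-spin d⁴ would be t₂g³ eg¹ with 0 pairs; low-spin has 1, so 1 excess pair costs +1P = +22480 cm⁻¹.
Overall CFSE = -47536 + 22480 = -25056 cm⁻¹.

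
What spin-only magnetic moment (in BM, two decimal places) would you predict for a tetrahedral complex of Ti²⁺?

Ti sits in group 4; removing 2 electrons leaves Ti²⁺ with 4 − 2 = 2 d electrons.
Tetrahedral splitting is small, so the complex is high-spin.
Configuration: e^2 t2^0 → 2 unpaired electrons.
μ(spin-only) = √[2(2+2)] = √8 ≈ 2.83 BM.

2.83 BM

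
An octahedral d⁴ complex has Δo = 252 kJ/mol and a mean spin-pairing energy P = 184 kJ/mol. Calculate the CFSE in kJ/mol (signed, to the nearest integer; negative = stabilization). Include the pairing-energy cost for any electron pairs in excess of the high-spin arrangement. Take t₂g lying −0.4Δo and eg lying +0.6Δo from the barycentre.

Since Δo = 252 kJ/mol > P = 184 kJ/mol, the complex adopts the low-spin configuration.
Filling d⁴ accordingly: t₂g⁴ eg⁰.
Orbital CFSE = -1.6Δo = -1.6 × 252 = -403 kJ/mol.
Excess pairs vs high-spin: 1 − 0 = 1; pairing cost = +184 kJ/mol.
Net CFSE = -403 + 184 = -219 kJ/mol.

-219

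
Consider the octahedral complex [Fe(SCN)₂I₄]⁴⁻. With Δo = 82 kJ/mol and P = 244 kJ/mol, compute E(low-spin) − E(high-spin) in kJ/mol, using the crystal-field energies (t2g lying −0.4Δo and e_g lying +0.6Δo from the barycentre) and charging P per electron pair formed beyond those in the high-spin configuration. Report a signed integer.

324

Ligand charges: 2×(-1) from SCN⁻ and 4×(-1) from I⁻ sum to -6; with overall charge -4, Fe is +2.
Group 8 minus oxidation state +2 gives a d⁶ configuration for Fe²⁺.
High-spin: t2g^4 e_g^2, CFSE = -0.4Δo = -33 kJ/mol.
For low-spin the configuration is t2g^6 e_g^0: orbital energy -2.4 × 82 = -197 kJ/mol, and 2 additional pairs relative to high-spin add 488 kJ/mol, giving 291 kJ/mol.
E(LS) − E(HS) = 291 − (-33) = 324 kJ/mol.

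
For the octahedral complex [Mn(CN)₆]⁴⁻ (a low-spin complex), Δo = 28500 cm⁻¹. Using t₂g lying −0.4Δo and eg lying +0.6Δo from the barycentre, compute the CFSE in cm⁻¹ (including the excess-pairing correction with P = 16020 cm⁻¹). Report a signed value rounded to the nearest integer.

Each CN⁻ contributes -1; 6 × (-1) = -6. With overall charge -4, Mn is in the +2 oxidation state.
Mn is in group 7, so Mn²⁺ is d⁵ (7 − 2 = 5).
Configuration: t₂g⁵ eg⁰.
Orbital CFSE = 5(-0.4) + 0(0.6) = -2.0Δo = -2.0 × 28500 = -57000 cm⁻¹.
Relative to high-spin t₂g³ eg² (0 paired), the low-spin configuration has 2 additional pairs, contributing +2 × 16020 = +32040 cm⁻¹.
Overall CFSE = -57000 + 32040 = -24960 cm⁻¹.

-24960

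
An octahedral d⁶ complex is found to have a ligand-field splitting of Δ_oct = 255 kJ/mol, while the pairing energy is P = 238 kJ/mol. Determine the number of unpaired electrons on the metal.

0

With Δ_oct > P the complex is low-spin.
Configuration: t2g^6 e_g^0.
Unpaired electrons: 0.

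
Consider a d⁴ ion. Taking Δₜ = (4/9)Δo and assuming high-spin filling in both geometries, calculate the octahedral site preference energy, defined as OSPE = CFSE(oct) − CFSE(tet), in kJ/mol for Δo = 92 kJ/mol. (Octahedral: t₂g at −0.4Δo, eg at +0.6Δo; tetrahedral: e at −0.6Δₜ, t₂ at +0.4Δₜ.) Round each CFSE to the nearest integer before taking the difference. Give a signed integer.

-39

Octahedral (high-spin): t₂g³ eg¹, CFSE = 3(−0.4) + 1(+0.6) = -0.6Δo = -0.6 × 92 = -55 kJ/mol.
Tetrahedral e² t₂² gives -0.4Δₜ = -0.4 × (4/9) × 92 = -16 kJ/mol.
OSPE = CFSE(oct) − CFSE(tet) = -55 − (-16) = -39 kJ/mol.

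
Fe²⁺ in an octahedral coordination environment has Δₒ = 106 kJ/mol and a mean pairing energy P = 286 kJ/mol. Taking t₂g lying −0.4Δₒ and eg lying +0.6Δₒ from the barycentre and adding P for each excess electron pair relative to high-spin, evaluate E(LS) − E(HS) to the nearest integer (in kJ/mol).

Fe sits in group 8; removing 2 electrons leaves Fe²⁺ with 8 − 2 = 6 d electrons.
High-spin: t₂g⁴ eg², CFSE = -0.4Δₒ = -42 kJ/mol.
For low-spin the configuration is t₂g⁶ eg⁰: orbital energy -2.4 × 106 = -254 kJ/mol, and 2 additional pairs relative to high-spin add 572 kJ/mol, giving 318 kJ/mol.
E(LS) − E(HS) = 318 − (-42) = 360 kJ/mol.

360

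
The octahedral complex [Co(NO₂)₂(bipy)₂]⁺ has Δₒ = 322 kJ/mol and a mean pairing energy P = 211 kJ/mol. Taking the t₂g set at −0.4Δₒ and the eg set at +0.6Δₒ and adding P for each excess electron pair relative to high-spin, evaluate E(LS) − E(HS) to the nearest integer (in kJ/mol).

-222

Ligand charges: 2×(-1) from NO₂⁻ and 2×(+0) from bipy sum to -2; with overall charge +1, Co is +3.
Co sits in group 9; removing 3 electrons leaves Co³⁺ with 9 − 3 = 6 d electrons.
High-spin d⁶ fills as t₂g⁴ eg² with CFSE 4(−0.4) + 2(+0.6) = -0.4Δₒ = -129 kJ/mol.
For low-spin the configuration is t₂g⁶ eg⁰: orbital energy -2.4 × 322 = -773 kJ/mol, and 2 additional pairs relative to high-spin add 422 kJ/mol, giving -351 kJ/mol.
The difference is -351 − (-129) = -222 kJ/mol, so low-spin lies lower.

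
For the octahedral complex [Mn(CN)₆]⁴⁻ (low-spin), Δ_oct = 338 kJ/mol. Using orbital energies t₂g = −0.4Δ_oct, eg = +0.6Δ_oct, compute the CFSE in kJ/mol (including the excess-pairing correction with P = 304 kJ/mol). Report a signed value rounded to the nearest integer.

-68

Each CN⁻ contributes -1; 6 × (-1) = -6. With overall charge -4, Mn is in the +2 oxidation state.
Group 7 minus oxidation state +2 gives a d⁵ configuration for Mn²⁺.
Electron filling gives t₂g⁵ eg⁰.
Orbital CFSE = 5(-0.4) + 0(0.6) = -2.0Δ_oct = -2.0 × 338 = -676 kJ/mol.
Relative to high-spin t₂g³ eg² (0 paired), the low-spin configuration has 2 additional pairs, contributing +2 × 304 = +608 kJ/mol.
Net CFSE = -676 + 608 = -68 kJ/mol.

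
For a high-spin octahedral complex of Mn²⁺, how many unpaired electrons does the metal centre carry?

5

Group 7 minus oxidation state +2 gives a d⁵ configuration for Mn²⁺.
Configuration: t2g^3 e_g^2, giving 5 unpaired electrons.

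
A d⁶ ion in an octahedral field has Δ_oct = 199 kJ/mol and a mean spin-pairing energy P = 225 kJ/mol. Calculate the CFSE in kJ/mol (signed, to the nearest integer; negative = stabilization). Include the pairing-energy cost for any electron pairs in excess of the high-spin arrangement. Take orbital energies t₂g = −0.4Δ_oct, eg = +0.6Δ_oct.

-80

With Δ_oct < P the complex is high-spin.
That gives t₂g⁴ eg².
Orbital CFSE = -0.4Δ_oct = -0.4 × 199 = -80 kJ/mol.
High-spin has no excess pairs, so no pairing correction applies.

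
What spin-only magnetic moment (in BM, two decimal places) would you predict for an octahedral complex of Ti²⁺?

2.83 BM

Group 4 minus oxidation state +2 gives a d² configuration for Ti²⁺.
Configuration: t₂g² eg⁰ → 2 unpaired electrons.
μ(spin-only) = √[2(2+2)] = √8 ≈ 2.83 BM.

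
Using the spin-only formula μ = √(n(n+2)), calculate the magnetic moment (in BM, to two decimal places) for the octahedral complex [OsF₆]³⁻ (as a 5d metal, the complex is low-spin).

1.73 BM

Each F⁻ contributes -1; 6 × (-1) = -6. With overall charge -3, Os is in the +3 oxidation state.
Os is in group 8, so Os³⁺ is d⁵ (8 − 3 = 5).
Configuration: t2g^5 e_g^0 → 1 unpaired electron.
μ(spin-only) = √[1(1+2)] = √3 ≈ 1.73 BM.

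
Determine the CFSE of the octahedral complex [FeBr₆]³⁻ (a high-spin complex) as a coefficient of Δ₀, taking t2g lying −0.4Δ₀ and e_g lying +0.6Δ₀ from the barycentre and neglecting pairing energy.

0.0 Δ₀

Each Br⁻ contributes -1; 6 × (-1) = -6. With overall charge -3, Fe is in the +3 oxidation state.
Fe is in group 8, so Fe³⁺ is d⁵ (8 − 3 = 5).
Configuration: t2g^3 e_g^2.
CFSE = 3(-0.4Δ₀) + 2(0.6Δ₀) = -1.2Δ₀ + 1.2Δ₀ = 0.0Δ₀.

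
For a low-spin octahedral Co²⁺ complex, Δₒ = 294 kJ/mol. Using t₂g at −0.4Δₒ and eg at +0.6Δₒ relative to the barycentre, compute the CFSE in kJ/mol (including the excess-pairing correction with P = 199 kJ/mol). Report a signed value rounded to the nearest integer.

-330

Co sits in group 9; removing 2 electrons leaves Co²⁺ with 9 − 2 = 7 d electrons.
Electron filling gives t₂g⁶ eg¹.
The orbital stabilization is -1.8Δₒ = -1.8 × 294 = -529 kJ/mol.
High-spin d⁷ would be t₂g⁵ eg² with 2 pairs; low-spin has 3, so 1 excess pair costs +1P = +199 kJ/mol.
Combining: -529 + 199 = -330 kJ/mol.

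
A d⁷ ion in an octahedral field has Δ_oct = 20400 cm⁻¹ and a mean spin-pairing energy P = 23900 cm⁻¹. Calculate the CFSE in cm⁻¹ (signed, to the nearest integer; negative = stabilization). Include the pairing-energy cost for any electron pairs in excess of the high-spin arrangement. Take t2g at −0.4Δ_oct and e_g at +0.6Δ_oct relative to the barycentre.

Here Δ_oct < P (20400 < 23900), so the high-spin state is favoured.
That gives t2g^5 e_g^2.
Orbital CFSE = -0.8Δ_oct = -0.8 × 20400 = -16320 cm⁻¹.
High-spin has no excess pairs, so no pairing correction applies.

-16320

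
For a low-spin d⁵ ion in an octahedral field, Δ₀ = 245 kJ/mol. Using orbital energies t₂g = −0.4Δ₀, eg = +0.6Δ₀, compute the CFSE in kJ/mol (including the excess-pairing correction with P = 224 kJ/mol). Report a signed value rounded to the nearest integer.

-42

The d⁵ electrons fill as t₂g⁵ eg⁰.
The orbital stabilization is -2.0Δ₀ = -2.0 × 245 = -490 kJ/mol.
Relative to high-spin t₂g³ eg² (0 paired), the low-spin configuration has 2 additional pairs, contributing +2 × 224 = +448 kJ/mol.
Net CFSE = -490 + 448 = -42 kJ/mol.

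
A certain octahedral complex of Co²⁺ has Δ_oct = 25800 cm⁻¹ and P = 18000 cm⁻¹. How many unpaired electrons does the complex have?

1

Co is in group 9, so Co²⁺ is d⁷ (9 − 2 = 7).
Here Δ_oct > P (25800 > 18000), so the low-spin state is favoured.
Configuration: t2g^6 e_g^1.
Unpaired electrons: 1.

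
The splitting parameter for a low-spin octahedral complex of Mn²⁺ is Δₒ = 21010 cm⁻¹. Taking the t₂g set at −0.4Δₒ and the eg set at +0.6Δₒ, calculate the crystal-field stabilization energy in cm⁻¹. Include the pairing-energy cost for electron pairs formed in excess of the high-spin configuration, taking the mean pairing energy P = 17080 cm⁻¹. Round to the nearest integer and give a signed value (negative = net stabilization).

Mn is in group 7, so Mn²⁺ is d⁵ (7 − 2 = 5).
Configuration: t₂g⁵ eg⁰.
The orbital stabilization is -2.0Δₒ = -2.0 × 21010 = -42020 cm⁻¹.
Pairing penalty: 2 pairs vs 0 in the high-spin reference → 2 extra × P = 34160 cm⁻¹.
Combining: -42020 + 34160 = -7860 cm⁻¹.

-7860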